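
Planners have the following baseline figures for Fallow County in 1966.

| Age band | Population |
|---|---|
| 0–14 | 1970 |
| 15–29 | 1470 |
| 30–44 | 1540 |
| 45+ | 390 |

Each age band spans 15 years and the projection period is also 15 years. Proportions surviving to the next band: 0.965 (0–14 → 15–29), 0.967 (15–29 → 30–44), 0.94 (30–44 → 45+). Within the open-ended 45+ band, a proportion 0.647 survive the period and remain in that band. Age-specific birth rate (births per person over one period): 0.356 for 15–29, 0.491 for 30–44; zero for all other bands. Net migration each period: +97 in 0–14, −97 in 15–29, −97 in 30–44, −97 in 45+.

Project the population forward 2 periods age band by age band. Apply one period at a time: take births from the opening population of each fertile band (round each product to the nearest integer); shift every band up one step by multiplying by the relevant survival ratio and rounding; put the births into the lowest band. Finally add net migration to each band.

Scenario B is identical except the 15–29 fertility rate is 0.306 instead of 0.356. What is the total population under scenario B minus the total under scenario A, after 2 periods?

[period 1]
Births: 1470 * 0.356 = 523, 1540 * 0.491 = 756 → total 1279
15–29: 1970 * 0.965 = 1901
30–44: 1470 * 0.967 = 1421
45+: 1540 * 0.94 + 390 * 0.647 = 1448 + 252 = 1700
Net migration: 0–14 + 97 → 1376; 15–29 − 97 → 1804; 30–44 − 97 → 1324; 45+ − 97 → 1603
Population now: 0–14=1376, 15–29=1804, 30–44=1324, 45+=1603
[period 2]
Births: 1804 * 0.356 = 642, 1324 * 0.491 = 650 → total 1292
15–29: 1376 * 0.965 = 1328
30–44: 1804 * 0.967 = 1744
45+: 1324 * 0.94 + 1603 * 0.647 = 1245 + 1037 = 2282
Net migration: 0–14 + 97 → 1389; 15–29 − 97 → 1231; 30–44 − 97 → 1647; 45+ − 97 → 2185
Population now: 0–14=1389, 15–29=1231, 30–44=1647, 45+=2185
Scenario A total after 2 periods: 6452
Scenario B projection —
[period 1]
Births: 1470 * 0.306 = 450, 1540 * 0.491 = 756 → total 1206
15–29: 1970 * 0.965 = 1901
30–44: 1470 * 0.967 = 1421
45+: 1540 * 0.94 + 390 * 0.647 = 1448 + 252 = 1700
Net migration: 0–14 + 97 → 1303; 15–29 − 97 → 1804; 30–44 − 97 → 1324; 45+ − 97 → 1603
Population now: 0–14=1303, 15–29=1804, 30–44=1324, 45+=1603
[period 2]
Births: 1804 * 0.306 = 552, 1324 * 0.491 = 650 → total 1202
15–29: 1303 * 0.965 = 1257
30–44: 1804 * 0.967 = 1744
45+: 1324 * 0.94 + 1603 * 0.647 = 1245 + 1037 = 2282
Net migration: 0–14 + 97 → 1299; 15–29 − 97 → 1160; 30–44 − 97 → 1647; 45+ − 97 → 2185
Population now: 0–14=1299, 15–29=1160, 30–44=1647, 45+=2185
Scenario B total after 2 periods: 6291
Difference B − A = 6291 − 6452 = -161

-161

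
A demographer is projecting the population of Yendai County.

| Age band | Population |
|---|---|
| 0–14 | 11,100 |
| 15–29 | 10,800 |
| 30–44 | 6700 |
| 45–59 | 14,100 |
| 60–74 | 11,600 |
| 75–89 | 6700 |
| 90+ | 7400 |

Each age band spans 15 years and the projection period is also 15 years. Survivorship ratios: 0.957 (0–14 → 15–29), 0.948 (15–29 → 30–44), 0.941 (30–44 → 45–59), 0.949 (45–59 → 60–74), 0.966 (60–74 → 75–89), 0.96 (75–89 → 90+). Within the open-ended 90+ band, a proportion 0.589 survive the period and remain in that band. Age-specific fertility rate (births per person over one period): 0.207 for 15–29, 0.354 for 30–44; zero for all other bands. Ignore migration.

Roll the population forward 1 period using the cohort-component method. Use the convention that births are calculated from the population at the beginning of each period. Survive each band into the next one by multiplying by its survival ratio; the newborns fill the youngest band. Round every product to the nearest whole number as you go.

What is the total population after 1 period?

(Bands numbered youngest = 1 to oldest = 7.)
After projecting period 1:
Births: 10800 * 0.207 = 2236, 6700 * 0.354 = 2372 ⇒ total 4608
Band 2: 11100 * 0.957 = 10623
Band 3: 10800 * 0.948 = 10238
Band 4: 6700 * 0.941 = 6305
Band 5: 14100 * 0.949 = 13381
Band 6: 11600 * 0.966 = 11206
Band 7: 6700 * 0.96 + 7400 * 0.589 = 6432 + 4359 = 10791
→ [4608, 10623, 10238, 6305, 13381, 11206, 10791]
Total after period 1: 4608 + 10623 + 10238 + 6305 + 13381 + 11206 + 10791 = 67152

67152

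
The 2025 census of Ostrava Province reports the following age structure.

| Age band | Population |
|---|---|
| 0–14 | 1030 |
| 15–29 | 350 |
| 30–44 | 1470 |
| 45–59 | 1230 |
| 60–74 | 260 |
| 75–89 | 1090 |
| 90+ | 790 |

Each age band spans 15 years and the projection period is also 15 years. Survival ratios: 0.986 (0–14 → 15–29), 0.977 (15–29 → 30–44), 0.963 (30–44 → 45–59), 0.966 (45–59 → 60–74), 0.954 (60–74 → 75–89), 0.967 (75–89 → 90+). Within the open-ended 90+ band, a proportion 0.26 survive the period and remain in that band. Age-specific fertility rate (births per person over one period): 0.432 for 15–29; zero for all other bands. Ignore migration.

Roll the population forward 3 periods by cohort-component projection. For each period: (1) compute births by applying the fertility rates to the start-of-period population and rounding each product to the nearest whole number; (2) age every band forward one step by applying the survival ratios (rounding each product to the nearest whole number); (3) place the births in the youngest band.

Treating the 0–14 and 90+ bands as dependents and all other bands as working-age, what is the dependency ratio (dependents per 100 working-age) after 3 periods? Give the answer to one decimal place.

(Bands numbered youngest = 1 to oldest = 7.)
Period 1.
Births: 350 × 0.432 = 151
Band 2: 1030 × 0.986 = 1016
Band 3: 350 × 0.977 = 342
Band 4: 1470 × 0.963 = 1416
Band 5: 1230 × 0.966 = 1188
Band 6: 260 × 0.954 = 248
Band 7: 1090 × 0.967 + 790 × 0.26 = 1054 + 205 = 1259
End of period: [151, 1016, 342, 1416, 1188, 248, 1259]
Period 2.
Births: 1016 × 0.432 = 439
Band 2: 151 × 0.986 = 149
Band 3: 1016 × 0.977 = 993
Band 4: 342 × 0.963 = 329
Band 5: 1416 × 0.966 = 1368
Band 6: 1188 × 0.954 = 1133
Band 7: 248 × 0.967 + 1259 × 0.26 = 240 + 327 = 567
End of period: [439, 149, 993, 329, 1368, 1133, 567]
Period 3.
Births: 149 × 0.432 = 64
Band 2: 439 × 0.986 = 433
Band 3: 149 × 0.977 = 146
Band 4: 993 × 0.963 = 956
Band 5: 329 × 0.966 = 318
Band 6: 1368 × 0.954 = 1305
Band 7: 1133 × 0.967 + 567 × 0.26 = 1096 + 147 = 1243
End of period: [64, 433, 146, 956, 318, 1305, 1243]
Dependents (band 0–14 + band 90+) = 64 + 1243 = 1307; working-age = 3158; ratio = 1307/3158 × 100 = 41.4

41.4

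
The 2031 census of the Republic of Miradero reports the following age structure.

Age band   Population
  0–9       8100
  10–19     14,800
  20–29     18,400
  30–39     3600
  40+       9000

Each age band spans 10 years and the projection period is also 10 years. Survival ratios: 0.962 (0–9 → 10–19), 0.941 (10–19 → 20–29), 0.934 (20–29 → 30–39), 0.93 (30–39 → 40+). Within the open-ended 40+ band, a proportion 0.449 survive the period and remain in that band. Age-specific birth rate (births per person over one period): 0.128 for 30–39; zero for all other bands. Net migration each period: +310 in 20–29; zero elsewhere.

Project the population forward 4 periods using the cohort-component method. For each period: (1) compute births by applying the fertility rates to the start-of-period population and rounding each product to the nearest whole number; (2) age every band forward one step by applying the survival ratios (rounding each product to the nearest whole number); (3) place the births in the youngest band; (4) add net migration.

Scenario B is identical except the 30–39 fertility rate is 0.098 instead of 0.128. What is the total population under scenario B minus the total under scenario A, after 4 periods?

-1156

Let band 1 be 0–9 through band 5 = 40+.
— Period 1 —
Births: 3600 × 0.128 = 461
Band 2: 8100 × 0.962 = 7792
Band 3: 14800 × 0.941 = 13927
Band 4: 18400 × 0.934 = 17186
Band 5: 3600 × 0.93 + 9000 × 0.449 = 3348 + 4041 = 7389
Net migration: Band 3 + 310 → 14237
Population now: 0–9=461, 10–19=7792, 20–29=14237, 30–39=17186, 40+=7389
— Period 2 —
Births: 17186 × 0.128 = 2200
Band 2: 461 × 0.962 = 443
Band 3: 7792 × 0.941 = 7332
Band 4: 14237 × 0.934 = 13297
Band 5: 17186 × 0.93 + 7389 × 0.449 = 15983 + 3318 = 19301
Net migration: Band 3 + 310 → 7642
Population now: 0–9=2200, 10–19=443, 20–29=7642, 30–39=13297, 40+=19301
— Period 3 —
Births: 13297 × 0.128 = 1702
Band 2: 2200 × 0.962 = 2116
Band 3: 443 × 0.941 = 417
Band 4: 7642 × 0.934 = 7138
Band 5: 13297 × 0.93 + 19301 × 0.449 = 12366 + 8666 = 21032
Net migration: Band 3 + 310 → 727
Population now: 0–9=1702, 10–19=2116, 20–29=727, 30–39=7138, 40+=21032
— Period 4 —
Births: 7138 × 0.128 = 914
Band 2: 1702 × 0.962 = 1637
Band 3: 2116 × 0.941 = 1991
Band 4: 727 × 0.934 = 679
Band 5: 7138 × 0.93 + 21032 × 0.449 = 6638 + 9443 = 16081
Net migration: Band 3 + 310 → 2301
Population now: 0–9=914, 10–19=1637, 20–29=2301, 30–39=679, 40+=16081
Scenario A total after 4 periods: 21612
Scenario B projection —
— Period 1 —
Births: 3600 × 0.098 = 353
Band 2: 8100 × 0.962 = 7792
Band 3: 14800 × 0.941 = 13927
Band 4: 18400 × 0.934 = 17186
Band 5: 3600 × 0.93 + 9000 × 0.449 = 3348 + 4041 = 7389
Net migration: Band 3 + 310 → 14237
Population now: 0–9=353, 10–19=7792, 20–29=14237, 30–39=17186, 40+=7389
— Period 2 —
Births: 17186 × 0.098 = 1684
Band 2: 353 × 0.962 = 340
Band 3: 7792 × 0.941 = 7332
Band 4: 14237 × 0.934 = 13297
Band 5: 17186 × 0.93 + 7389 × 0.449 = 15983 + 3318 = 19301
Net migration: Band 3 + 310 → 7642
Population now: 0–9=1684, 10–19=340, 20–29=7642, 30–39=13297, 40+=19301
— Period 3 —
Births: 13297 × 0.098 = 1303
Band 2: 1684 × 0.962 = 1620
Band 3: 340 × 0.941 = 320
Band 4: 7642 × 0.934 = 7138
Band 5: 13297 × 0.93 + 19301 × 0.449 = 12366 + 8666 = 21032
Net migration: Band 3 + 310 → 630
Population now: 0–9=1303, 10–19=1620, 20–29=630, 30–39=7138, 40+=21032
— Period 4 —
Births: 7138 × 0.098 = 700
Band 2: 1303 × 0.962 = 1253
Band 3: 1620 × 0.941 = 1524
Band 4: 630 × 0.934 = 588
Band 5: 7138 × 0.93 + 21032 × 0.449 = 6638 + 9443 = 16081
Net migration: Band 3 + 310 → 1834
Population now: 0–9=700, 10–19=1253, 20–29=1834, 30–39=588, 40+=16081
Scenario B total after 4 periods: 20456
Difference B − A = 20456 − 21612 = -1156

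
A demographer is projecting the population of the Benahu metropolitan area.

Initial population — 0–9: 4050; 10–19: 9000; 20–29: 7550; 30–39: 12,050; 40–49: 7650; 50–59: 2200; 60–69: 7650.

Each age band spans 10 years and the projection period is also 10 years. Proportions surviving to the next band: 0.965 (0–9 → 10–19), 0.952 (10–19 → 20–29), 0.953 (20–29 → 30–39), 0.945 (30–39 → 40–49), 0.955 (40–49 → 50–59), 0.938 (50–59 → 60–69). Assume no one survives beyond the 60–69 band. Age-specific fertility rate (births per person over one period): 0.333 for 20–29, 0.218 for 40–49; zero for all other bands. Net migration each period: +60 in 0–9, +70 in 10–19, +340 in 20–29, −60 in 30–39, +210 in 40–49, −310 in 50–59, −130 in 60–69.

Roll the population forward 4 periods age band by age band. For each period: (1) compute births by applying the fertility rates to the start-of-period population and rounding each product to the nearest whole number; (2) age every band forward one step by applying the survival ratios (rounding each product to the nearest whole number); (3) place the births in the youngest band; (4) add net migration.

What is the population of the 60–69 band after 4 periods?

Numbering the bands 1..7 from youngest to oldest:
[period 1]
Births: 7550 * 0.333 = 2514  |  7650 * 0.218 = 1668 → 4182
Band 2: 4050 * 0.965 = 3908
Band 3: 9000 * 0.952 = 8568
Band 4: 7550 * 0.953 = 7195
Band 5: 12050 * 0.945 = 11387
Band 6: 7650 * 0.955 = 7306
Band 7: 2200 * 0.938 = 2064
Net migration: Band 1 + 60 → 4242; Band 2 + 70 → 3978; Band 3 + 340 → 8908; Band 4 − 60 → 7135; Band 5 + 210 → 11597; Band 6 − 310 → 6996; Band 7 − 130 → 1934
→ [4242, 3978, 8908, 7135, 11597, 6996, 1934]
[period 2]
Births: 8908 * 0.333 = 2966  |  11597 * 0.218 = 2528 → 5494
Band 2: 4242 * 0.965 = 4094
Band 3: 3978 * 0.952 = 3787
Band 4: 8908 * 0.953 = 8489
Band 5: 7135 * 0.945 = 6743
Band 6: 11597 * 0.955 = 11075
Band 7: 6996 * 0.938 = 6562
Net migration: Band 1 + 60 → 5554; Band 2 + 70 → 4164; Band 3 + 340 → 4127; Band 4 − 60 → 8429; Band 5 + 210 → 6953; Band 6 − 310 → 10765; Band 7 − 130 → 6432
→ [5554, 4164, 4127, 8429, 6953, 10765, 6432]
[period 3]
Births: 4127 * 0.333 = 1374  |  6953 * 0.218 = 1516 → 2890
Band 2: 5554 * 0.965 = 5360
Band 3: 4164 * 0.952 = 3964
Band 4: 4127 * 0.953 = 3933
Band 5: 8429 * 0.945 = 7965
Band 6: 6953 * 0.955 = 6640
Band 7: 10765 * 0.938 = 10098
Net migration: Band 1 + 60 → 2950; Band 2 + 70 → 5430; Band 3 + 340 → 4304; Band 4 − 60 → 3873; Band 5 + 210 → 8175; Band 6 − 310 → 6330; Band 7 − 130 → 9968
→ [2950, 5430, 4304, 3873, 8175, 6330, 9968]
[period 4]
Births: 4304 * 0.333 = 1433  |  8175 * 0.218 = 1782 → 3215
Band 2: 2950 * 0.965 = 2847
Band 3: 5430 * 0.952 = 5169
Band 4: 4304 * 0.953 = 4102
Band 5: 3873 * 0.945 = 3660
Band 6: 8175 * 0.955 = 7807
Band 7: 6330 * 0.938 = 5938
Net migration: Band 1 + 60 → 3275; Band 2 + 70 → 2917; Band 3 + 340 → 5509; Band 4 − 60 → 4042; Band 5 + 210 → 3870; Band 6 − 310 → 7497; Band 7 − 130 → 5808
→ [3275, 2917, 5509, 4042, 3870, 7497, 5808]

5808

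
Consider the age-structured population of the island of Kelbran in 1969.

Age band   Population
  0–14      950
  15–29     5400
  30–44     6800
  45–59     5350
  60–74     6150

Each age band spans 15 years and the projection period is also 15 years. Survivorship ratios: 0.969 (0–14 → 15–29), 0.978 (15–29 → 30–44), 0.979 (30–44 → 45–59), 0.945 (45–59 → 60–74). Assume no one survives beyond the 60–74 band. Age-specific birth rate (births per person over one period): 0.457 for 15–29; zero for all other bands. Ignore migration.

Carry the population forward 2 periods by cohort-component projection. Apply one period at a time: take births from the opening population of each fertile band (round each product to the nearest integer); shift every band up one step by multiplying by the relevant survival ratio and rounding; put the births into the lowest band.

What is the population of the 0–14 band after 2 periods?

421

Period 1:
Births: 5400 * 0.457 = 2468
15–29: 950 * 0.969 = 921
30–44: 5400 * 0.978 = 5281
45–59: 6800 * 0.979 = 6657
60–74: 5350 * 0.945 = 5056
Giving 2468 / 921 / 5281 / 6657 / 5056.
Period 2:
Births: 921 * 0.457 = 421
15–29: 2468 * 0.969 = 2391
30–44: 921 * 0.978 = 901
45–59: 5281 * 0.979 = 5170
60–74: 6657 * 0.945 = 6291
Giving 421 / 2391 / 901 / 5170 / 6291.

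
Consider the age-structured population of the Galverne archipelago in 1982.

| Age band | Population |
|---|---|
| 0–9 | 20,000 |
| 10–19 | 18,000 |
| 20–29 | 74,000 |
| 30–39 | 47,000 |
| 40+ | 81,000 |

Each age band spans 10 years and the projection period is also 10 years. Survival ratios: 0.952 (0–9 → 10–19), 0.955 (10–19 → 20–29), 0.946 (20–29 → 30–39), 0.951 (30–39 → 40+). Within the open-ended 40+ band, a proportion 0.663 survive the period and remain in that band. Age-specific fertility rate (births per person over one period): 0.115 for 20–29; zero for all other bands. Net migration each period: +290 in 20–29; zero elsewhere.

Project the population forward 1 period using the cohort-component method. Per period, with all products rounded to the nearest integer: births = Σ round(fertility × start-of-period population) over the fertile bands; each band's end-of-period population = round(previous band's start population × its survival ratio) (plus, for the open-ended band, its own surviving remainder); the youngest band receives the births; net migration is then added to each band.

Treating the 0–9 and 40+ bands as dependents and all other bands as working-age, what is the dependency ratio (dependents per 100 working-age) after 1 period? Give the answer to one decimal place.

After projecting period 1:
Births: 74000 × 0.115 = 8510
10–19: 20000 × 0.952 = 19040
20–29: 18000 × 0.955 = 17190
30–39: 74000 × 0.946 = 70004
40+: 47000 × 0.951 + 81000 × 0.663 = 44697 + 53703 = 98400
Net migration: 20–29 + 290 → 17480
Population now: 0–9=8510, 10–19=19040, 20–29=17480, 30–39=70004, 40+=98400
Dependents (band 0–9 + band 40+) = 8510 + 98400 = 106910; working-age = 106524; ratio = 106910/106524 × 100 = 100.4

100.4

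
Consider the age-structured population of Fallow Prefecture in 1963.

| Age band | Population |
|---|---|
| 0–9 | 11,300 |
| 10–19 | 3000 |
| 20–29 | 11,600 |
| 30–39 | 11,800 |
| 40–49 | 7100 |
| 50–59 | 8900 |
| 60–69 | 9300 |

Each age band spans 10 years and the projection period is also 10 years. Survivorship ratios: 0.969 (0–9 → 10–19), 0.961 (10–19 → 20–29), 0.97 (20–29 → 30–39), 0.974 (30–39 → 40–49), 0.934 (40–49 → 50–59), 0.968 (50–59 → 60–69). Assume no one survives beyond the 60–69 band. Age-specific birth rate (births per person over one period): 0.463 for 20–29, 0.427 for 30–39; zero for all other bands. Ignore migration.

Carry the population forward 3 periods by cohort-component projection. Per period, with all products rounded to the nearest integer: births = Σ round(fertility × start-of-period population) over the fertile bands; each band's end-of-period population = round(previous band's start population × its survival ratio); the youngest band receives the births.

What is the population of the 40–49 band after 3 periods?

2724

(Bands numbered youngest = 1 to oldest = 7.)
— Period 1 —
Births: 11600 * 0.463 = 5371, 11800 * 0.427 = 5039 → 10410
Band 2: 11300 * 0.969 = 10950
Band 3: 3000 * 0.961 = 2883
Band 4: 11600 * 0.97 = 11252
Band 5: 11800 * 0.974 = 11493
Band 6: 7100 * 0.934 = 6631
Band 7: 8900 * 0.968 = 8615
Population now: 0–9=10410, 10–19=10950, 20–29=2883, 30–39=11252, 40–49=11493, 50–59=6631, 60–69=8615
— Period 2 —
Births: 2883 * 0.463 = 1335, 11252 * 0.427 = 4805 → 6140
Band 2: 10410 * 0.969 = 10087
Band 3: 10950 * 0.961 = 10523
Band 4: 2883 * 0.97 = 2797
Band 5: 11252 * 0.974 = 10959
Band 6: 11493 * 0.934 = 10734
Band 7: 6631 * 0.968 = 6419
Population now: 0–9=6140, 10–19=10087, 20–29=10523, 30–39=2797, 40–49=10959, 50–59=10734, 60–69=6419
— Period 3 —
Births: 10523 * 0.463 = 4872, 2797 * 0.427 = 1194 → 6066
Band 2: 6140 * 0.969 = 5950
Band 3: 10087 * 0.961 = 9694
Band 4: 10523 * 0.97 = 10207
Band 5: 2797 * 0.974 = 2724
Band 6: 10959 * 0.934 = 10236
Band 7: 10734 * 0.968 = 10391
Population now: 0–9=6066, 10–19=5950, 20–29=9694, 30–39=10207, 40–49=2724, 50–59=10236, 60–69=10391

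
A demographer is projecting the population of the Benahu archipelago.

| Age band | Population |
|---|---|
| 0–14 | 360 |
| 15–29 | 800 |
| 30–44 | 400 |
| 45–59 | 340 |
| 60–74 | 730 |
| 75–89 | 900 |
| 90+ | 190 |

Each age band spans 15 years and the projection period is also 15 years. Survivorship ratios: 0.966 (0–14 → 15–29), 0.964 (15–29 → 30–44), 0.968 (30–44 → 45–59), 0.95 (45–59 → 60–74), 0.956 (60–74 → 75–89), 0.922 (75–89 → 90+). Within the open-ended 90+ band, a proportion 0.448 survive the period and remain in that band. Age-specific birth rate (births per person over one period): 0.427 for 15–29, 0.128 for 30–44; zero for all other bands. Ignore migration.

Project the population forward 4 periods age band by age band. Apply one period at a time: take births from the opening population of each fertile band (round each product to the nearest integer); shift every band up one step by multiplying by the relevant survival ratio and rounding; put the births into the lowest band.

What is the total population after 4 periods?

2582

Call the groups 1 to 7, youngest first.
Period 1:
Births: 800 × 0.427 = 342, 400 × 0.128 = 51 ⇒ total 393
Group 2: 360 × 0.966 = 348
Group 3: 800 × 0.964 = 771
Group 4: 400 × 0.968 = 387
Group 5: 340 × 0.95 = 323
Group 6: 730 × 0.956 = 698
Group 7: 900 × 0.922 + 190 × 0.448 = 830 + 85 = 915
Population now: 0–14=393, 15–29=348, 30–44=771, 45–59=387, 60–74=323, 75–89=698, 90+=915
Period 2:
Births: 348 × 0.427 = 149, 771 × 0.128 = 99 ⇒ total 248
Group 2: 393 × 0.966 = 380
Group 3: 348 × 0.964 = 335
Group 4: 771 × 0.968 = 746
Group 5: 387 × 0.95 = 368
Group 6: 323 × 0.956 = 309
Group 7: 698 × 0.922 + 915 × 0.448 = 644 + 410 = 1054
Population now: 0–14=248, 15–29=380, 30–44=335, 45–59=746, 60–74=368, 75–89=309, 90+=1054
Period 3:
Births: 380 × 0.427 = 162, 335 × 0.128 = 43 ⇒ total 205
Group 2: 248 × 0.966 = 240
Group 3: 380 × 0.964 = 366
Group 4: 335 × 0.968 = 324
Group 5: 746 × 0.95 = 709
Group 6: 368 × 0.956 = 352
Group 7: 309 × 0.922 + 1054 × 0.448 = 285 + 472 = 757
Population now: 0–14=205, 15–29=240, 30–44=366, 45–59=324, 60–74=709, 75–89=352, 90+=757
Period 4:
Births: 240 × 0.427 = 102, 366 × 0.128 = 47 ⇒ total 149
Group 2: 205 × 0.966 = 198
Group 3: 240 × 0.964 = 231
Group 4: 366 × 0.968 = 354
Group 5: 324 × 0.95 = 308
Group 6: 709 × 0.956 = 678
Group 7: 352 × 0.922 + 757 × 0.448 = 325 + 339 = 664
Population now: 0–14=149, 15–29=198, 30–44=231, 45–59=354, 60–74=308, 75–89=678, 90+=664
Total after period 4: 149 + 198 + 231 + 354 + 308 + 678 + 664 = 2582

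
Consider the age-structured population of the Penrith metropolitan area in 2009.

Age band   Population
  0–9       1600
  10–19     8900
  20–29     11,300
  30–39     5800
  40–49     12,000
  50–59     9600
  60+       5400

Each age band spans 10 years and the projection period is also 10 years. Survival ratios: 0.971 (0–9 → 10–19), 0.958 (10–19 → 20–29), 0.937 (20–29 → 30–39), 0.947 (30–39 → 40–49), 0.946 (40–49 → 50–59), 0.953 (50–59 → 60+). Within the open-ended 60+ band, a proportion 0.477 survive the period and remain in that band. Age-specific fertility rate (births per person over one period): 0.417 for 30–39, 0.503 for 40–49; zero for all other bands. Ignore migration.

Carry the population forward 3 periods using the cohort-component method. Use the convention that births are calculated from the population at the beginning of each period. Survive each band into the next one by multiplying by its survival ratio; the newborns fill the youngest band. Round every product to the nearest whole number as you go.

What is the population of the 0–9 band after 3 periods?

8375

Numbering the bands 1..7 from youngest to oldest:
After projecting period 1:
Births: 5800 × 0.417 = 2419, 12000 × 0.503 = 6036 ⇒ total 8455
Band 2: 1600 × 0.971 = 1554
Band 3: 8900 × 0.958 = 8526
Band 4: 11300 × 0.937 = 10588
Band 5: 5800 × 0.947 = 5493
Band 6: 12000 × 0.946 = 11352
Band 7: 9600 × 0.953 + 5400 × 0.477 = 9149 + 2576 = 11725
Population now: 0–9=8455, 10–19=1554, 20–29=8526, 30–39=10588, 40–49=5493, 50–59=11352, 60+=11725
After projecting period 2:
Births: 10588 × 0.417 = 4415, 5493 × 0.503 = 2763 ⇒ total 7178
Band 2: 8455 × 0.971 = 8210
Band 3: 1554 × 0.958 = 1489
Band 4: 8526 × 0.937 = 7989
Band 5: 10588 × 0.947 = 10027
Band 6: 5493 × 0.946 = 5196
Band 7: 11352 × 0.953 + 11725 × 0.477 = 10818 + 5593 = 16411
Population now: 0–9=7178, 10–19=8210, 20–29=1489, 30–39=7989, 40–49=10027, 50–59=5196, 60+=16411
After projecting period 3:
Births: 7989 × 0.417 = 3331, 10027 × 0.503 = 5044 ⇒ total 8375
Band 2: 7178 × 0.971 = 6970
Band 3: 8210 × 0.958 = 7865
Band 4: 1489 × 0.937 = 1395
Band 5: 7989 × 0.947 = 7566
Band 6: 10027 × 0.946 = 9486
Band 7: 5196 × 0.953 + 16411 × 0.477 = 4952 + 7828 = 12780
Population now: 0–9=8375, 10–19=6970, 20–29=7865, 30–39=1395, 40–49=7566, 50–59=9486, 60+=12780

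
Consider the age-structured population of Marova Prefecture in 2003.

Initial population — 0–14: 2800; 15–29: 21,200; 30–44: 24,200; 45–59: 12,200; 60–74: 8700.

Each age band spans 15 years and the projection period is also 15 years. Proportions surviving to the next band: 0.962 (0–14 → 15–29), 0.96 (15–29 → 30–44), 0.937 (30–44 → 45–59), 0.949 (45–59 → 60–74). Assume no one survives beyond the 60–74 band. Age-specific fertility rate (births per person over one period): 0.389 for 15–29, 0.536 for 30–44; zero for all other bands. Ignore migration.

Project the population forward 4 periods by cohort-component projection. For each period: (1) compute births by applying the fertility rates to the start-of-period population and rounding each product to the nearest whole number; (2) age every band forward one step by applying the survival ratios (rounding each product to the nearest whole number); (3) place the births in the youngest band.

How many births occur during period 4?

Period 1.
Births: 21200 × 0.389 = 8247 ; 24200 × 0.536 = 12971 → 21218
15–29: 2800 × 0.962 = 2694
30–44: 21200 × 0.96 = 20352
45–59: 24200 × 0.937 = 22675
60–74: 12200 × 0.949 = 11578
End of period: [21218, 2694, 20352, 22675, 11578]
Period 2.
Births: 2694 × 0.389 = 1048 ; 20352 × 0.536 = 10909 → 11957
15–29: 21218 × 0.962 = 20412
30–44: 2694 × 0.96 = 2586
45–59: 20352 × 0.937 = 19070
60–74: 22675 × 0.949 = 21519
End of period: [11957, 20412, 2586, 19070, 21519]
Period 3.
Births: 20412 × 0.389 = 7940 ; 2586 × 0.536 = 1386 → 9326
15–29: 11957 × 0.962 = 11503
30–44: 20412 × 0.96 = 19596
45–59: 2586 × 0.937 = 2423
60–74: 19070 × 0.949 = 18097
End of period: [9326, 11503, 19596, 2423, 18097]
Period 4.
Births: 11503 × 0.389 = 4475 ; 19596 × 0.536 = 10503 → 14978
15–29: 9326 × 0.962 = 8972
30–44: 11503 × 0.96 = 11043
45–59: 19596 × 0.937 = 18361
60–74: 2423 × 0.949 = 2299
End of period: [14978, 8972, 11043, 18361, 2299]

14978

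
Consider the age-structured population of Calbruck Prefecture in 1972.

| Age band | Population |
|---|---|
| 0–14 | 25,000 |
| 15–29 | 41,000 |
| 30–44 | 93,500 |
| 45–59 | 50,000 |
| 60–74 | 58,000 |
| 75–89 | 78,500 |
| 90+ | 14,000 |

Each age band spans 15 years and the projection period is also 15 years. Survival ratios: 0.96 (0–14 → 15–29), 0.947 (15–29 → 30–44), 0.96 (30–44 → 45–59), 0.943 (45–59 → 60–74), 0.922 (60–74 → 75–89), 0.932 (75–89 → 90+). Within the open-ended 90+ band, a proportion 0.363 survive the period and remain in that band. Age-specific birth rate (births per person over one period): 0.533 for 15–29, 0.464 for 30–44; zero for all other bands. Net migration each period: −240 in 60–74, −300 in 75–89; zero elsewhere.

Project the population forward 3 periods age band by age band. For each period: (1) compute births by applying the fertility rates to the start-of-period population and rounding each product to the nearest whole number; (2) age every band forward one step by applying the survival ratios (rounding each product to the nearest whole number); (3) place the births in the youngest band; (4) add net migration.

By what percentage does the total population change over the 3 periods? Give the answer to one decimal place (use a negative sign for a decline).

Let group 1 be 0–14 through group 7 = 90+.
[period 1]
Births: 41000 * 0.533 = 21853  |  93500 * 0.464 = 43384 ⇒ total 65237
Group 2: 25000 * 0.96 = 24000
Group 3: 41000 * 0.947 = 38827
Group 4: 93500 * 0.96 = 89760
Group 5: 50000 * 0.943 = 47150
Group 6: 58000 * 0.922 = 53476
Group 7: 78500 * 0.932 + 14000 * 0.363 = 73162 + 5082 = 78244
Net migration: Group 5 − 240 → 46910; Group 6 − 300 → 53176
Giving 65237 / 24000 / 38827 / 89760 / 46910 / 53176 / 78244.
[period 2]
Births: 24000 * 0.533 = 12792  |  38827 * 0.464 = 18016 ⇒ total 30808
Group 2: 65237 * 0.96 = 62628
Group 3: 24000 * 0.947 = 22728
Group 4: 38827 * 0.96 = 37274
Group 5: 89760 * 0.943 = 84644
Group 6: 46910 * 0.922 = 43251
Group 7: 53176 * 0.932 + 78244 * 0.363 = 49560 + 28403 = 77963
Net migration: Group 5 − 240 → 84404; Group 6 − 300 → 42951
Giving 30808 / 62628 / 22728 / 37274 / 84404 / 42951 / 77963.
[period 3]
Births: 62628 * 0.533 = 33381  |  22728 * 0.464 = 10546 ⇒ total 43927
Group 2: 30808 * 0.96 = 29576
Group 3: 62628 * 0.947 = 59309
Group 4: 22728 * 0.96 = 21819
Group 5: 37274 * 0.943 = 35149
Group 6: 84404 * 0.922 = 77820
Group 7: 42951 * 0.932 + 77963 * 0.363 = 40030 + 28301 = 68331
Net migration: Group 5 − 240 → 34909; Group 6 − 300 → 77520
Giving 43927 / 29576 / 59309 / 21819 / 34909 / 77520 / 68331.
Total: 360000 → 335391; change = -24609; percentage change = -6.8%

-6.8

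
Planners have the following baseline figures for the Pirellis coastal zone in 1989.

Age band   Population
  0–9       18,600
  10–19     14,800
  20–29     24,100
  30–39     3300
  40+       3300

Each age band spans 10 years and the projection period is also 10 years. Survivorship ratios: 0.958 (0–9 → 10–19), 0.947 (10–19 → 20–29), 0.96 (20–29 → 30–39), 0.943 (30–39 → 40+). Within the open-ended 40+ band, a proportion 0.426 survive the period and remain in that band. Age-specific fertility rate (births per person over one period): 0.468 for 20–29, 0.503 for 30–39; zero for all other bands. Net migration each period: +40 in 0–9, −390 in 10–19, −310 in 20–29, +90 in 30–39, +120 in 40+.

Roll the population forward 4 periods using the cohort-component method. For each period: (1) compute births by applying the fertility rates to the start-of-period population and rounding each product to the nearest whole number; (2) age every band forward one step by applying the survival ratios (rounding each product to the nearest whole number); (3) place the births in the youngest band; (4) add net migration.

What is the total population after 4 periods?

77502

After projecting period 1:
Births: 24100 × 0.468 = 11279  |  3300 × 0.503 = 1660 → 12939
10–19: 18600 × 0.958 = 17819
20–29: 14800 × 0.947 = 14016
30–39: 24100 × 0.96 = 23136
40+: 3300 × 0.943 + 3300 × 0.426 = 3112 + 1406 = 4518
Net migration: 0–9 + 40 → 12979; 10–19 − 390 → 17429; 20–29 − 310 → 13706; 30–39 + 90 → 23226; 40+ + 120 → 4638
→ [12979, 17429, 13706, 23226, 4638]
After projecting period 2:
Births: 13706 × 0.468 = 6414  |  23226 × 0.503 = 11683 → 18097
10–19: 12979 × 0.958 = 12434
20–29: 17429 × 0.947 = 16505
30–39: 13706 × 0.96 = 13158
40+: 23226 × 0.943 + 4638 × 0.426 = 21902 + 1976 = 23878
Net migration: 0–9 + 40 → 18137; 10–19 − 390 → 12044; 20–29 − 310 → 16195; 30–39 + 90 → 13248; 40+ + 120 → 23998
→ [18137, 12044, 16195, 13248, 23998]
After projecting period 3:
Births: 16195 × 0.468 = 7579  |  13248 × 0.503 = 6664 → 14243
10–19: 18137 × 0.958 = 17375
20–29: 12044 × 0.947 = 11406
30–39: 16195 × 0.96 = 15547
40+: 13248 × 0.943 + 23998 × 0.426 = 12493 + 10223 = 22716
Net migration: 0–9 + 40 → 14283; 10–19 − 390 → 16985; 20–29 − 310 → 11096; 30–39 + 90 → 15637; 40+ + 120 → 22836
→ [14283, 16985, 11096, 15637, 22836]
After projecting period 4:
Births: 11096 × 0.468 = 5193  |  15637 × 0.503 = 7865 → 13058
10–19: 14283 × 0.958 = 13683
20–29: 16985 × 0.947 = 16085
30–39: 11096 × 0.96 = 10652
40+: 15637 × 0.943 + 22836 × 0.426 = 14746 + 9728 = 24474
Net migration: 0–9 + 40 → 13098; 10–19 − 390 → 13293; 20–29 − 310 → 15775; 30–39 + 90 → 10742; 40+ + 120 → 24594
→ [13098, 13293, 15775, 10742, 24594]
Total after period 4: 13098 + 13293 + 15775 + 10742 + 24594 = 77502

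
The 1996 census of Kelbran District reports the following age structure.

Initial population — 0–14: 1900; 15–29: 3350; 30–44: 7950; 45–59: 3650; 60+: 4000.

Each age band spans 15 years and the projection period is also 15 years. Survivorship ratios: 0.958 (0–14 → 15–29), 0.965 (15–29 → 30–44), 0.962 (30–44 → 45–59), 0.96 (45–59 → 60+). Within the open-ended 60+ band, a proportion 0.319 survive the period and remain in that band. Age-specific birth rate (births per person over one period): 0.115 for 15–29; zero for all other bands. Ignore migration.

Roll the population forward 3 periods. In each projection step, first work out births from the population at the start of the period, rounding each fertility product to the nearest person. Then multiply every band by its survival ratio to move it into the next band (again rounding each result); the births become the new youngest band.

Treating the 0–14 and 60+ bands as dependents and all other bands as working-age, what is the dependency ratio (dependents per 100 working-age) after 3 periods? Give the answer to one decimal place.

260.9

[period 1]
Births: 3350 × 0.115 = 385
15–29: 1900 × 0.958 = 1820
30–44: 3350 × 0.965 = 3233
45–59: 7950 × 0.962 = 7648
60+: 3650 × 0.96 + 4000 × 0.319 = 3504 + 1276 = 4780
End of period: [385, 1820, 3233, 7648, 4780]
[period 2]
Births: 1820 × 0.115 = 209
15–29: 385 × 0.958 = 369
30–44: 1820 × 0.965 = 1756
45–59: 3233 × 0.962 = 3110
60+: 7648 × 0.96 + 4780 × 0.319 = 7342 + 1525 = 8867
End of period: [209, 369, 1756, 3110, 8867]
[period 3]
Births: 369 × 0.115 = 42
15–29: 209 × 0.958 = 200
30–44: 369 × 0.965 = 356
45–59: 1756 × 0.962 = 1689
60+: 3110 × 0.96 + 8867 × 0.319 = 2986 + 2829 = 5815
End of period: [42, 200, 356, 1689, 5815]
Dependents (band 0–14 + band 60+) = 42 + 5815 = 5857; working-age = 2245; ratio = 5857/2245 × 100 = 260.9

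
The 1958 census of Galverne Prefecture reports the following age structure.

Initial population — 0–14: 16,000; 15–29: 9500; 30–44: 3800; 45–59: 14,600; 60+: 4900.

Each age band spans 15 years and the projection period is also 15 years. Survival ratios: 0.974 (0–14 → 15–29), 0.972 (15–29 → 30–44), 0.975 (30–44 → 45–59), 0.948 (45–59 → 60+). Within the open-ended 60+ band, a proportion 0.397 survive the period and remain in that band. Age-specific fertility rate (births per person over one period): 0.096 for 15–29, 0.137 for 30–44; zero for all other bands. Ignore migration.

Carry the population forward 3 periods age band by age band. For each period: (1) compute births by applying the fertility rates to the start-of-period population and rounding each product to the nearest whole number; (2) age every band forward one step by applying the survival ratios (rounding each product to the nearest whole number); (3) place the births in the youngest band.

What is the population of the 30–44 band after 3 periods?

After projecting period 1:
Births: 9500 × 0.096 = 912, 3800 × 0.137 = 521 → 1433
15–29: 16000 × 0.974 = 15584
30–44: 9500 × 0.972 = 9234
45–59: 3800 × 0.975 = 3705
60+: 14600 × 0.948 + 4900 × 0.397 = 13841 + 1945 = 15786
End of period: [1433, 15584, 9234, 3705, 15786]
After projecting period 2:
Births: 15584 × 0.096 = 1496, 9234 × 0.137 = 1265 → 2761
15–29: 1433 × 0.974 = 1396
30–44: 15584 × 0.972 = 15148
45–59: 9234 × 0.975 = 9003
60+: 3705 × 0.948 + 15786 × 0.397 = 3512 + 6267 = 9779
End of period: [2761, 1396, 15148, 9003, 9779]
After projecting period 3:
Births: 1396 × 0.096 = 134, 15148 × 0.137 = 2075 → 2209
15–29: 2761 × 0.974 = 2689
30–44: 1396 × 0.972 = 1357
45–59: 15148 × 0.975 = 14769
60+: 9003 × 0.948 + 9779 × 0.397 = 8535 + 3882 = 12417
End of period: [2209, 2689, 1357, 14769, 12417]

1357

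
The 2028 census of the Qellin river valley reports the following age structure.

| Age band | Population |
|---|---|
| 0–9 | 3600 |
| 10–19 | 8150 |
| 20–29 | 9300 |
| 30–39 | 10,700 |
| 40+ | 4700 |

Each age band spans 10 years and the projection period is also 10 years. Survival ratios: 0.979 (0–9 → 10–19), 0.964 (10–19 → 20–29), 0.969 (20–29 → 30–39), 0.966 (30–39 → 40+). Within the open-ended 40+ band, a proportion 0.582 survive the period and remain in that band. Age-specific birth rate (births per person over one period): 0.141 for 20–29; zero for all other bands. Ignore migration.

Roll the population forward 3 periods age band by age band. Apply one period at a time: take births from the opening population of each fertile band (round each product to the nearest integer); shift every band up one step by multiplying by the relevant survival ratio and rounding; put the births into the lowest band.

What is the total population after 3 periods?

22941

Numbering the bands 1..5 from youngest to oldest:
After projecting period 1:
Births: 9300 × 0.141 = 1311
Band 2: 3600 × 0.979 = 3524
Band 3: 8150 × 0.964 = 7857
Band 4: 9300 × 0.969 = 9012
Band 5: 10700 × 0.966 + 4700 × 0.582 = 10336 + 2735 = 13071
End of period: [1311, 3524, 7857, 9012, 13071]
After projecting period 2:
Births: 7857 × 0.141 = 1108
Band 2: 1311 × 0.979 = 1283
Band 3: 3524 × 0.964 = 3397
Band 4: 7857 × 0.969 = 7613
Band 5: 9012 × 0.966 + 13071 × 0.582 = 8706 + 7607 = 16313
End of period: [1108, 1283, 3397, 7613, 16313]
After projecting period 3:
Births: 3397 × 0.141 = 479
Band 2: 1108 × 0.979 = 1085
Band 3: 1283 × 0.964 = 1237
Band 4: 3397 × 0.969 = 3292
Band 5: 7613 × 0.966 + 16313 × 0.582 = 7354 + 9494 = 16848
End of period: [479, 1085, 1237, 3292, 16848]
Total after period 3: 479 + 1085 + 1237 + 3292 + 16848 = 22941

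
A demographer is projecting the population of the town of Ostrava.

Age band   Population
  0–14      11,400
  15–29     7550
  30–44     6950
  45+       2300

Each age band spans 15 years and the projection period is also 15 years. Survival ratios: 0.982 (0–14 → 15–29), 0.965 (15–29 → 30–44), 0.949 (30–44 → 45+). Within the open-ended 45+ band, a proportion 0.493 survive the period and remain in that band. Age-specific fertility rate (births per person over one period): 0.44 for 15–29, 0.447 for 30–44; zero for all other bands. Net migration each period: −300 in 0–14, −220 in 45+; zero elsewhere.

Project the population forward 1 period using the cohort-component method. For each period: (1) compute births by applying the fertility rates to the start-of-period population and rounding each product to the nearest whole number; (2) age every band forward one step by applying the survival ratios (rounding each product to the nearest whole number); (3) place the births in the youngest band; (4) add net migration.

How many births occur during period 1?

Let band 1 be 0–14 through band 4 = 45+.
[period 1]
Births: 7550 * 0.44 = 3322  |  6950 * 0.447 = 3107 → 6429
Band 2: 11400 * 0.982 = 11195
Band 3: 7550 * 0.965 = 7286
Band 4: 6950 * 0.949 + 2300 * 0.493 = 6596 + 1134 = 7730
Net migration: Band 1 − 300 → 6129; Band 4 − 220 → 7510
→ [6129, 11195, 7286, 7510]

6429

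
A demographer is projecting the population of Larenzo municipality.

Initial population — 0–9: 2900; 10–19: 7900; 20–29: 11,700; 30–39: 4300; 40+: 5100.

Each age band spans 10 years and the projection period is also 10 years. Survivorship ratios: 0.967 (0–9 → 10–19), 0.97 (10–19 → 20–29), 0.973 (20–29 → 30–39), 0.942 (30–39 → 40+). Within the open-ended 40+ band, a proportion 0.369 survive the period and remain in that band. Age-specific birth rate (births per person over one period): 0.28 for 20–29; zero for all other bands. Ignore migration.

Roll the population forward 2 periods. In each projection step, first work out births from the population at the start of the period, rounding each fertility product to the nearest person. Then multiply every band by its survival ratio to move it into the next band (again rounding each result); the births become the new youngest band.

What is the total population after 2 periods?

28403

[period 1]
Births: 11700 × 0.28 = 3276
10–19: 2900 × 0.967 = 2804
20–29: 7900 × 0.97 = 7663
30–39: 11700 × 0.973 = 11384
40+: 4300 × 0.942 + 5100 × 0.369 = 4051 + 1882 = 5933
Giving 3276 / 2804 / 7663 / 11384 / 5933.
[period 2]
Births: 7663 × 0.28 = 2146
10–19: 3276 × 0.967 = 3168
20–29: 2804 × 0.97 = 2720
30–39: 7663 × 0.973 = 7456
40+: 11384 × 0.942 + 5933 × 0.369 = 10724 + 2189 = 12913
Giving 2146 / 3168 / 2720 / 7456 / 12913.
Total after period 2: 2146 + 3168 + 2720 + 7456 + 12913 = 28403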